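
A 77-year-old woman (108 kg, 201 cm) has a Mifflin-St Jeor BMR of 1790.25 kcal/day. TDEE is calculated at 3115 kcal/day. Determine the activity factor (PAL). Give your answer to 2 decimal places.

1.74

Activity factor = TEE ÷ BMR = 3115 ÷ 1790.25 = 1.74.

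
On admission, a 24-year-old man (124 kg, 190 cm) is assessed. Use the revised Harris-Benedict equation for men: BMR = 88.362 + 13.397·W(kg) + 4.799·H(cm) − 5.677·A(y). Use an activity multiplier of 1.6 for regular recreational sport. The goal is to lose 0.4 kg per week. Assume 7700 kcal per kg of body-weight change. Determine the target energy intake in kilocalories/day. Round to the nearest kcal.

3600 kilocalories/day

Harris-Benedict: BMR = 88.362 + 13.397(124) + 4.799(190) − 5.677(24) = 2525.152 kcal/day.
TEE = 2525.152 × 1.6 = 4040.2432 kcal/day.
Required daily deficit = 0.4 × 7700 ÷ 7 = 440 kcal/day.
Target intake = 4040.2432 − 440 = 3600.2432 kcal/day.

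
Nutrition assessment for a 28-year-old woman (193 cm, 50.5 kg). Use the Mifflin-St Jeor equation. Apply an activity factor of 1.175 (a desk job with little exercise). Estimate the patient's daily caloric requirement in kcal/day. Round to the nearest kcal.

1657 kcal/day

Mifflin-St Jeor (female): BMR = 10(50.5) + 6.25(193) − 5(28) − 161 = 505 + 1206.25 − 140 − 161 = 1410.25 kcal/day.
TEE = BMR × activity factor = 1410.25 × 1.175 = 1657.0438 kcal/day.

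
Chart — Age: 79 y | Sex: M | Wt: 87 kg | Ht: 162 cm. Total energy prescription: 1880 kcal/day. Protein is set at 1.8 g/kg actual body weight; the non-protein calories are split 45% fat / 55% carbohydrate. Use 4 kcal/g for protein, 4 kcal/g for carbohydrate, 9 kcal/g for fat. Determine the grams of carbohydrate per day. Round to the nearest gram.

Protein = 1.8 × 87 = 156.6 g → 156.6 × 4 = 626.4 kcal.
Non-protein calories = 1880 − 626.4 = 1253.6 kcal.
Fat: 45% × 1253.6 = 564.12 kcal; carbohydrate: 689.48 kcal.
Carbohydrate: 689.48 kcal ÷ 4 kcal/g = 172.37 g.

172 g/day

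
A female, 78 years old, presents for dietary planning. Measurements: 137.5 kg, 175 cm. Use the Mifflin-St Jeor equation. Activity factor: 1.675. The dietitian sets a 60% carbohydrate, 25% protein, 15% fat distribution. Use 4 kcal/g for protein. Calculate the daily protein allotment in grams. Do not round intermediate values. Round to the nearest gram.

Mifflin-St Jeor (female): BMR = 10(137.5) + 6.25(175) − 5(78) − 161 = 1375 + 1093.75 − 390 − 161 = 1917.75 kcal/day.
TEE = 1917.75 × 1.675 = 3212.2313 kcal/day.
Protein energy = 25% × 3212.2313 = 803.0578 kcal.
Protein = 803.0578 ÷ 4 kcal/g = 200.7645 g.

201 g/day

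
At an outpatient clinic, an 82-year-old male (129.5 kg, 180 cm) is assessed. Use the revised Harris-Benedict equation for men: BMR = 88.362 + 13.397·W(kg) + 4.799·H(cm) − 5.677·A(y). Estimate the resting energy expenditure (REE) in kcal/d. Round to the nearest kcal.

2222 kcal/d

Harris-Benedict: BMR = 88.362 + 13.397(129.5) + 4.799(180) − 5.677(82) = 2221.5795 kcal/day.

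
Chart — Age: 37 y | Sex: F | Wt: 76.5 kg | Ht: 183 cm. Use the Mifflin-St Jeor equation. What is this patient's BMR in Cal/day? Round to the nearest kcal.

1563 Cal/day

Mifflin-St Jeor (female): BMR = 10(76.5) + 6.25(183) − 5(37) − 161 = 765 + 1143.75 − 185 − 161 = 1562.75 kcal/day.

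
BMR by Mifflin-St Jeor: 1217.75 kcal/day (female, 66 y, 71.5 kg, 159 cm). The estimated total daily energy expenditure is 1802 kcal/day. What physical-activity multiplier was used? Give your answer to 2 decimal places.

Activity factor = TEE ÷ BMR = 1802 ÷ 1217.75 = 1.48.

1.48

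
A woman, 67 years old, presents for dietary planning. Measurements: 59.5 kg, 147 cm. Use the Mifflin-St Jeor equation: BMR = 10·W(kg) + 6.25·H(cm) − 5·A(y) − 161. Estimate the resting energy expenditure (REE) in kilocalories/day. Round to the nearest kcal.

Mifflin-St Jeor (female): BMR = 10(59.5) + 6.25(147) − 5(67) − 161 = 595 + 918.75 − 335 − 161 = 1017.75 kcal/day.

1018 kilocalories/day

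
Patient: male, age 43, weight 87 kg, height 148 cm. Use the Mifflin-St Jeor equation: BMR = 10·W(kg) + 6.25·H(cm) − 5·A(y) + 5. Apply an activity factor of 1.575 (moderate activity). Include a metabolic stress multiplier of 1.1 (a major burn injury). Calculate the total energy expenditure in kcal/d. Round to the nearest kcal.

Mifflin-St Jeor (male): BMR = 10(87) + 6.25(148) − 5(43) + 5 = 870 + 925 − 215 + 5 = 1585 kcal/day.
TEE = BMR × activity factor = 1585 × 1.575 = 2496.375 kcal/day.
Apply stress factor: 2496.375 × 1.1 = 2746.0125 kcal/day.

2746 kcal/d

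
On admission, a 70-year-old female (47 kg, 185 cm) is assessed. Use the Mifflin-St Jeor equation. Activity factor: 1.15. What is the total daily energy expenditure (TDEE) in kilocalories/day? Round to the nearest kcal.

Mifflin-St Jeor (female): BMR = 10(47) + 6.25(185) − 5(70) − 161 = 470 + 1156.25 − 350 − 161 = 1115.25 kcal/day.
TEE = BMR × activity factor = 1115.25 × 1.15 = 1282.5375 kcal/day.

1283 kilocalories/day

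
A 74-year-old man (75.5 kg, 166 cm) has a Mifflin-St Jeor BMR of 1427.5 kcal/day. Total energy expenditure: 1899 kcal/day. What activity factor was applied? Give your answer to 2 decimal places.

Activity factor = TEE ÷ BMR = 1899 ÷ 1427.5 = 1.33.

1.33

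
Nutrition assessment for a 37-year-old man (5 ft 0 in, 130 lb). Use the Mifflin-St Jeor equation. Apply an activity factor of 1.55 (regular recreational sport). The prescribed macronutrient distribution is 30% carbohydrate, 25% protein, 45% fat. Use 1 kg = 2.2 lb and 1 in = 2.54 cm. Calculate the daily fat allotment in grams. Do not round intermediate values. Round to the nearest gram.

106 g/day

Convert to metric: weight = 130 ÷ 2.2 = 59.0909 kg; height = (5×12 + 0) × 2.54 = 60 × 2.54 = 152.4 cm.
Mifflin-St Jeor (male): BMR = 10(59.0909) + 6.25(152.4) − 5(37) + 5 = 590.9091 + 952.5 − 185 + 5 = 1363.4091 kcal/day.
TEE = 1363.4091 × 1.55 = 2113.2841 kcal/day.
Fat energy = 45% × 2113.2841 = 950.9778 kcal.
Fat = 950.9778 ÷ 9 kcal/g = 105.6642 g.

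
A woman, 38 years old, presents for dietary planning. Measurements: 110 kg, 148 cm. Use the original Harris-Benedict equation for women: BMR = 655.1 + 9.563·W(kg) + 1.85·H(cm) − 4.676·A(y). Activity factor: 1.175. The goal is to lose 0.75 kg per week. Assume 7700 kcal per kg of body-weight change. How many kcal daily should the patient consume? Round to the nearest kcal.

Harris-Benedict: BMR = 655.1 + 9.563(110) + 1.85(148) − 4.676(38) = 1803.142 kcal/day.
TEE = 1803.142 × 1.175 = 2118.6919 kcal/day.
Required daily deficit = 0.75 × 7700 ÷ 7 = 825 kcal/day.
Target intake = 2118.6919 − 825 = 1293.6919 kcal/day.

1294 kcal daily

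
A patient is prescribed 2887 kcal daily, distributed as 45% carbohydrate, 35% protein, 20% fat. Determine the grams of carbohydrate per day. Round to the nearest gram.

325 g/day

Carbohydrate energy = 45% × 2887 = 1299.15 kcal.
At 4 kcal/g: 1299.15 ÷ 4 = 324.7875 g.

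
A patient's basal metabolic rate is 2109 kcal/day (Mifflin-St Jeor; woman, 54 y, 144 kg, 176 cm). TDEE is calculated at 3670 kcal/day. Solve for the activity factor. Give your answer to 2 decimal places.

Activity factor = TEE ÷ BMR = 3670 ÷ 2109 = 1.74.

1.74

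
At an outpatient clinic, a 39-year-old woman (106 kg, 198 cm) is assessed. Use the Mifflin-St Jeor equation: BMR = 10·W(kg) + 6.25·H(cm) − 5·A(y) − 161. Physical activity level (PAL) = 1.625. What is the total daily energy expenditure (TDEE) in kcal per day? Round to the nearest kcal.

Mifflin-St Jeor (female): BMR = 10(106) + 6.25(198) − 5(39) − 161 = 1060 + 1237.5 − 195 − 161 = 1941.5 kcal/day.
TEE = BMR × activity factor = 1941.5 × 1.625 = 3154.9375 kcal/day.

3155 kcal per day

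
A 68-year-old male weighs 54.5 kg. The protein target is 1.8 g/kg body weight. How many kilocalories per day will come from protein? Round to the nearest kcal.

Protein = 1.8 g/kg × 54.5 kg = 98.1 g/day.
Protein energy = 98.1 g × 4 kcal/g = 392.4 kcal/day.

392 kcal/day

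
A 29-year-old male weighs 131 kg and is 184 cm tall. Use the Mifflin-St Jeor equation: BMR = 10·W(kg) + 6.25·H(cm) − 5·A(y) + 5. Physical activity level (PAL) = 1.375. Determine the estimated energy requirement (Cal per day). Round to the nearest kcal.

3190 Cal per day

Mifflin-St Jeor (male): BMR = 10(131) + 6.25(184) − 5(29) + 5 = 1310 + 1150 − 145 + 5 = 2320 kcal/day.
TEE = BMR × activity factor = 2320 × 1.375 = 3190 kcal/day.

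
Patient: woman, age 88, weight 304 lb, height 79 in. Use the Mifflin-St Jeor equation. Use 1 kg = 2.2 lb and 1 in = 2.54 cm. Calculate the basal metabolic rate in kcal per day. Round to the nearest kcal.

2035 kcal per day

Convert to metric: weight = 304 ÷ 2.2 = 138.1818 kg; height = 79 × 2.54 = 200.66 cm.
Mifflin-St Jeor (female): BMR = 10(138.1818) + 6.25(200.66) − 5(88) − 161 = 1381.8182 + 1254.125 − 440 − 161 = 2034.9432 kcal/day.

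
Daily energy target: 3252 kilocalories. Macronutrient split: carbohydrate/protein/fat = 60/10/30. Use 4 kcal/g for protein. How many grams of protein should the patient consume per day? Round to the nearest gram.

Protein energy = 10% × 3252 = 325.2 kcal.
At 4 kcal/g: 325.2 ÷ 4 = 81.3 g.

81 g/day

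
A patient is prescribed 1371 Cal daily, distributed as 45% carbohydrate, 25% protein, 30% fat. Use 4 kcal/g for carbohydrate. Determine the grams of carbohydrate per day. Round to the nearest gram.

154 g/day

Carbohydrate energy = 45% × 1371 = 616.95 kcal.
At 4 kcal/g: 616.95 ÷ 4 = 154.2375 g.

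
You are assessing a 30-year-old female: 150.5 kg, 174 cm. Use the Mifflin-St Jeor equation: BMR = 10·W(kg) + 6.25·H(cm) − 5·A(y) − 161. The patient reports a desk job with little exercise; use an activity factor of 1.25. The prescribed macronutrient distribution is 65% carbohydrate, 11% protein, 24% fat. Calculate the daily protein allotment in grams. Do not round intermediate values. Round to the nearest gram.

Mifflin-St Jeor (female): BMR = 10(150.5) + 6.25(174) − 5(30) − 161 = 1505 + 1087.5 − 150 − 161 = 2281.5 kcal/day.
TEE = 2281.5 × 1.25 = 2851.875 kcal/day.
Protein energy = 11% × 2851.875 = 313.7063 kcal.
Protein = 313.7063 ÷ 4 kcal/g = 78.4266 g.

78 g/day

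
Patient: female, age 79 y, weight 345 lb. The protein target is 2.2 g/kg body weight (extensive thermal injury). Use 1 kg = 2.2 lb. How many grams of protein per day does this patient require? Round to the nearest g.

345 g/day

Weight in kg = 345 ÷ 2.2 = 156.8182 kg.
Protein = 2.2 g/kg × 156.8182 kg = 345 g/day.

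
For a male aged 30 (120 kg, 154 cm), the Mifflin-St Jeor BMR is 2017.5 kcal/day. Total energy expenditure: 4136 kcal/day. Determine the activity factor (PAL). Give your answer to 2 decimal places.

2.05

Activity factor = TEE ÷ BMR = 4136 ÷ 2017.5 = 2.05.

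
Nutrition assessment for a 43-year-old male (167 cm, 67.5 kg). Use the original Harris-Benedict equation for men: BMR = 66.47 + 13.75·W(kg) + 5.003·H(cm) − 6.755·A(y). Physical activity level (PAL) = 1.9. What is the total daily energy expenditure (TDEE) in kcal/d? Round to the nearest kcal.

2925 kcal/d

Harris-Benedict: BMR = 66.47 + 13.75(67.5) + 5.003(167) − 6.755(43) = 1539.631 kcal/day.
TEE = BMR × activity factor = 1539.631 × 1.9 = 2925.2989 kcal/day.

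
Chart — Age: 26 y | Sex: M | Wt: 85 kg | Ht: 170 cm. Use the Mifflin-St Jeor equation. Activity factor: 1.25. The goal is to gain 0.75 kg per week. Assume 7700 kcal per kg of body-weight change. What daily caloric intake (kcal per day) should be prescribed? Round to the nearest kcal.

3059 kcal per day

Mifflin-St Jeor (male): BMR = 10(85) + 6.25(170) − 5(26) + 5 = 850 + 1062.5 − 130 + 5 = 1787.5 kcal/day.
TEE = 1787.5 × 1.25 = 2234.375 kcal/day.
Required daily surplus = 0.75 × 7700 ÷ 7 = 825 kcal/day.
Target intake = 2234.375 + 825 = 3059.375 kcal/day.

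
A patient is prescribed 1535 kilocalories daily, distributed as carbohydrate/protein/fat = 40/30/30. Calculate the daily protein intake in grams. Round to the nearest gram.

Protein energy = 30% × 1535 = 460.5 kcal.
At 4 kcal/g: 460.5 ÷ 4 = 115.125 g.

115 g/day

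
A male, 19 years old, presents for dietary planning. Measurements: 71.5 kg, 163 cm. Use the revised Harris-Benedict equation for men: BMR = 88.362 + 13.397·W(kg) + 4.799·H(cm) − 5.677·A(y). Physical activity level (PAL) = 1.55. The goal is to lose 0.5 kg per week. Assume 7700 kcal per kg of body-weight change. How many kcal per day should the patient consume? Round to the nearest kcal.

Harris-Benedict: BMR = 88.362 + 13.397(71.5) + 4.799(163) − 5.677(19) = 1720.6215 kcal/day.
TEE = 1720.6215 × 1.55 = 2666.9633 kcal/day.
Required daily deficit = 0.5 × 7700 ÷ 7 = 550 kcal/day.
Target intake = 2666.9633 − 550 = 2116.9633 kcal/day.

2117 kcal per day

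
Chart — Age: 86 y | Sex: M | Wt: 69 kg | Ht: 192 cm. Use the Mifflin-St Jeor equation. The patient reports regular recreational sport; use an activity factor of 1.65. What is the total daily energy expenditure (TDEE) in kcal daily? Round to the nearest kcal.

2417 kcal daily

Mifflin-St Jeor (male): BMR = 10(69) + 6.25(192) − 5(86) + 5 = 690 + 1200 − 430 + 5 = 1465 kcal/day.
TEE = BMR × activity factor = 1465 × 1.65 = 2417.25 kcal/day.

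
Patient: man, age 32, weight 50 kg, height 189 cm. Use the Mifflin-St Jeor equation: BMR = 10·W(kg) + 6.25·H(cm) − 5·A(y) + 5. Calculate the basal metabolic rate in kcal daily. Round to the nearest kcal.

Mifflin-St Jeor (male): BMR = 10(50) + 6.25(189) − 5(32) + 5 = 500 + 1181.25 − 160 + 5 = 1526.25 kcal/day.

1526 kcal daily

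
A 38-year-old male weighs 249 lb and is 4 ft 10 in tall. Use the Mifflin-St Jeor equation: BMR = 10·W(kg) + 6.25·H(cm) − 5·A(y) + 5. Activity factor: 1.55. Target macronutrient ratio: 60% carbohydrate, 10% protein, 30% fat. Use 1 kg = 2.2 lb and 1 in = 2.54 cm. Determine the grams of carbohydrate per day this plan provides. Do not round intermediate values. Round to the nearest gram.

434 g/day

Convert to metric: weight = 249 ÷ 2.2 = 113.1818 kg; height = (4×12 + 10) × 2.54 = 58 × 2.54 = 147.32 cm.
Mifflin-St Jeor (male): BMR = 10(113.1818) + 6.25(147.32) − 5(38) + 5 = 1131.8182 + 920.75 − 190 + 5 = 1867.5682 kcal/day.
TEE = 1867.5682 × 1.55 = 2894.7307 kcal/day.
Carbohydrate energy = 60% × 2894.7307 = 1736.8384 kcal.
Carbohydrate = 1736.8384 ÷ 4 kcal/g = 434.2096 g.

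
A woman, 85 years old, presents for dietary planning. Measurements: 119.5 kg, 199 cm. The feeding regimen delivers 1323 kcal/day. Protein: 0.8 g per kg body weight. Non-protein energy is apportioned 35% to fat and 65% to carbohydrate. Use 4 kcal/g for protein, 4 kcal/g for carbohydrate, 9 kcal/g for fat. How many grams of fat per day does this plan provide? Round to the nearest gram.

Protein = 0.8 × 119.5 = 95.6 g → 95.6 × 4 = 382.4 kcal.
Non-protein calories = 1323 − 382.4 = 940.6 kcal.
Fat: 35% × 940.6 = 329.21 kcal; carbohydrate: 611.39 kcal.
Fat: 329.21 kcal ÷ 9 kcal/g = 36.5789 g.

37 g/day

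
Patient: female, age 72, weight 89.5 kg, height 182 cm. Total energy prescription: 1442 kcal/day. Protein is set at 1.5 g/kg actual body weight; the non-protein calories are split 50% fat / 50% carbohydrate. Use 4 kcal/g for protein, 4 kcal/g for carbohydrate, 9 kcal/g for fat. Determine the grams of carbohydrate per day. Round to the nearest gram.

113 g/day

Protein = 1.5 × 89.5 = 134.25 g → 134.25 × 4 = 537 kcal.
Non-protein calories = 1442 − 537 = 905 kcal.
Fat: 50% × 905 = 452.5 kcal; carbohydrate: 452.5 kcal.
Carbohydrate: 452.5 kcal ÷ 4 kcal/g = 113.125 g.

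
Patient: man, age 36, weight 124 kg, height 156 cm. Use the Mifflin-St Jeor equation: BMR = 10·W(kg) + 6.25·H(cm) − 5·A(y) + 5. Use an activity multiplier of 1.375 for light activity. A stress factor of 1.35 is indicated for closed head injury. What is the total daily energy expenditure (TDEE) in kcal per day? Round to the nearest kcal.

Mifflin-St Jeor (male): BMR = 10(124) + 6.25(156) − 5(36) + 5 = 1240 + 975 − 180 + 5 = 2040 kcal/day.
TEE = BMR × activity factor = 2040 × 1.375 = 2805 kcal/day.
Apply stress factor: 2805 × 1.35 = 3786.75 kcal/day.

3787 kcal per day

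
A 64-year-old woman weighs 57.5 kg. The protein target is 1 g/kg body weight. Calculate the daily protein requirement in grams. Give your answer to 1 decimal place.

Protein = 1 g/kg × 57.5 kg = 57.5 g/day.

57.5 g/day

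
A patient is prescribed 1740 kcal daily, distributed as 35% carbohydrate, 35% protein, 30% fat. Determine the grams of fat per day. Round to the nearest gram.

58 g/day

Fat energy = 30% × 1740 = 522 kcal.
At 9 kcal/g: 522 ÷ 9 = 58 g.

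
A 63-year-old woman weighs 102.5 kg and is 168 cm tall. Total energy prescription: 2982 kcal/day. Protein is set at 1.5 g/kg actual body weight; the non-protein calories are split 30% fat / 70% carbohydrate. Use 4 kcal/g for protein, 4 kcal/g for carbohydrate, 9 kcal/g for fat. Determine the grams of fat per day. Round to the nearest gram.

Protein = 1.5 × 102.5 = 153.75 g → 153.75 × 4 = 615 kcal.
Non-protein calories = 2982 − 615 = 2367 kcal.
Fat: 30% × 2367 = 710.1 kcal; carbohydrate: 1656.9 kcal.
Fat: 710.1 kcal ÷ 9 kcal/g = 78.9 g.

79 g/day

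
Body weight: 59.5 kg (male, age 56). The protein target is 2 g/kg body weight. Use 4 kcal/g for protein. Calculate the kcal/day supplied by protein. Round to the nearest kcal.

476 kcal/day

Protein = 2 g/kg × 59.5 kg = 119 g/day.
Protein energy = 119 g × 4 kcal/g = 476 kcal/day.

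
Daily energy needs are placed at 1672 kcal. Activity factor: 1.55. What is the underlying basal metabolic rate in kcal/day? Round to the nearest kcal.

1079 kcal/day

BMR = TEE ÷ activity factor = 1672 ÷ 1.55 = 1078.7097 kcal/day.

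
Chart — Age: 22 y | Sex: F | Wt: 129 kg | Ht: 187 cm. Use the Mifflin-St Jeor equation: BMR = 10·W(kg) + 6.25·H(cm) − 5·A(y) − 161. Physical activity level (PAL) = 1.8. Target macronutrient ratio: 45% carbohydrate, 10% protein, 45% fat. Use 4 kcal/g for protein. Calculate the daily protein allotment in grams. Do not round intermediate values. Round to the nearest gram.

98 g/day

Mifflin-St Jeor (female): BMR = 10(129) + 6.25(187) − 5(22) − 161 = 1290 + 1168.75 − 110 − 161 = 2187.75 kcal/day.
TEE = 2187.75 × 1.8 = 3937.95 kcal/day.
Protein energy = 10% × 3937.95 = 393.795 kcal.
Protein = 393.795 ÷ 4 kcal/g = 98.4488 g.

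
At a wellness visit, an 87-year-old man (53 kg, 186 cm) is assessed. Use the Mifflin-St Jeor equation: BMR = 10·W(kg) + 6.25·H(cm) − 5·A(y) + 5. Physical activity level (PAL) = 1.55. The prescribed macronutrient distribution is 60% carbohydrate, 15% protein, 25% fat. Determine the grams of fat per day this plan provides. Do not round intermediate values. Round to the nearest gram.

54 g/day

Mifflin-St Jeor (male): BMR = 10(53) + 6.25(186) − 5(87) + 5 = 530 + 1162.5 − 435 + 5 = 1262.5 kcal/day.
TEE = 1262.5 × 1.55 = 1956.875 kcal/day.
Fat energy = 25% × 1956.875 = 489.2188 kcal.
Fat = 489.2188 ÷ 9 kcal/g = 54.3576 g.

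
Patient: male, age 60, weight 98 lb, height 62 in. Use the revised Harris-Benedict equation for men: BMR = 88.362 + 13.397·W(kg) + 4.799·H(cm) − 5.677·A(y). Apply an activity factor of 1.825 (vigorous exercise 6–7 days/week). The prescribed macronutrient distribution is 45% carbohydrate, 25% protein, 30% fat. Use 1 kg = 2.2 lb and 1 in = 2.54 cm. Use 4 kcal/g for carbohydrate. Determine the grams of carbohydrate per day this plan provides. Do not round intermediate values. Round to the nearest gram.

Convert to metric: weight = 98 ÷ 2.2 = 44.5455 kg; height = 62 × 2.54 = 157.48 cm.
Harris-Benedict: BMR = 88.362 + 13.397(44.5455) + 4.799(157.48) − 5.677(60) = 1100.264 kcal/day.
TEE = 1100.264 × 1.825 = 2007.9818 kcal/day.
Carbohydrate energy = 45% × 2007.9818 = 903.5918 kcal.
Carbohydrate = 903.5918 ÷ 4 kcal/g = 225.8979 g.

226 g/day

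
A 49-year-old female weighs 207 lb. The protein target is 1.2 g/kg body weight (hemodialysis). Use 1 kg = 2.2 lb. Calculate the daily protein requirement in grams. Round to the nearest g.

113 g/day

Weight in kg = 207 ÷ 2.2 = 94.0909 kg.
Protein = 1.2 g/kg × 94.0909 kg = 112.9091 g/day.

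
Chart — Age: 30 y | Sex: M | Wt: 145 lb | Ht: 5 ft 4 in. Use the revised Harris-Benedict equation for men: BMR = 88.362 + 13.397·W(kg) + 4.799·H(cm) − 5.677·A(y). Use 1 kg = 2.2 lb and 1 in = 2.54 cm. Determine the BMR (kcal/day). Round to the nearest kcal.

1581 kcal/day

Convert to metric: weight = 145 ÷ 2.2 = 65.9091 kg; height = (5×12 + 4) × 2.54 = 64 × 2.54 = 162.56 cm.
Harris-Benedict: BMR = 88.362 + 13.397(65.9091) + 4.799(162.56) − 5.677(30) = 1581.1615 kcal/day.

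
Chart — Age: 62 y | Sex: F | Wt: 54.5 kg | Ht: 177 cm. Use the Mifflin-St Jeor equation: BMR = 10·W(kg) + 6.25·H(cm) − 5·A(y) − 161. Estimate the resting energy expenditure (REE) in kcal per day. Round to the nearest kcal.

Mifflin-St Jeor (female): BMR = 10(54.5) + 6.25(177) − 5(62) − 161 = 545 + 1106.25 − 310 − 161 = 1180.25 kcal/day.

1180 kcal per day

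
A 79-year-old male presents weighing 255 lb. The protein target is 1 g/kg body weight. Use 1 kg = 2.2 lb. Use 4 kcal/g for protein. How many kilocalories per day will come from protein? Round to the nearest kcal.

Weight in kg = 255 ÷ 2.2 = 115.9091 kg.
Protein = 1 g/kg × 115.9091 kg = 115.9091 g/day.
Protein energy = 115.9091 g × 4 kcal/g = 463.6364 kcal/day.

464 kcal/day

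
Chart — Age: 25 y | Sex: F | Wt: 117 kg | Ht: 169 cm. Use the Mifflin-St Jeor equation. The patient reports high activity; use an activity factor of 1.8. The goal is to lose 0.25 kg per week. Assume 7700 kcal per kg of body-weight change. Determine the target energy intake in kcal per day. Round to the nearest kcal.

Mifflin-St Jeor (female): BMR = 10(117) + 6.25(169) − 5(25) − 161 = 1170 + 1056.25 − 125 − 161 = 1940.25 kcal/day.
TEE = 1940.25 × 1.8 = 3492.45 kcal/day.
Required daily deficit = 0.25 × 7700 ÷ 7 = 275 kcal/day.
Target intake = 3492.45 − 275 = 3217.45 kcal/day.

3217 kcal per day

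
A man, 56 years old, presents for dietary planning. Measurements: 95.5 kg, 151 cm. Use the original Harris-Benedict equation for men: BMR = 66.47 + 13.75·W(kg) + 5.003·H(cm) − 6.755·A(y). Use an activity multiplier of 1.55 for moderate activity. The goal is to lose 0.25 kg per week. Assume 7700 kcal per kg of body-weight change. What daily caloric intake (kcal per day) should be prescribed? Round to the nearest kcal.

Harris-Benedict: BMR = 66.47 + 13.75(95.5) + 5.003(151) − 6.755(56) = 1756.768 kcal/day.
TEE = 1756.768 × 1.55 = 2722.9904 kcal/day.
Required daily deficit = 0.25 × 7700 ÷ 7 = 275 kcal/day.
Target intake = 2722.9904 − 275 = 2447.9904 kcal/day.

2448 kcal per day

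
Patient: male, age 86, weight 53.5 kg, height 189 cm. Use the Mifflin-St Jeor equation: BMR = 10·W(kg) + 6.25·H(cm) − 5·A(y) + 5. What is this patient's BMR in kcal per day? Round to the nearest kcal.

Mifflin-St Jeor (male): BMR = 10(53.5) + 6.25(189) − 5(86) + 5 = 535 + 1181.25 − 430 + 5 = 1291.25 kcal/day.

1291 kcal per day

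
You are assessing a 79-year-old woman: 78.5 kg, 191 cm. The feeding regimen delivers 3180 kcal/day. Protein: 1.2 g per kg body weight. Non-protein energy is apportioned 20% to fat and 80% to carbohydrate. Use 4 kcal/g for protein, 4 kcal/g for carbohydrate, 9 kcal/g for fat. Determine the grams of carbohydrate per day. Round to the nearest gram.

561 g/day

Protein = 1.2 × 78.5 = 94.2 g → 94.2 × 4 = 376.8 kcal.
Non-protein calories = 3180 − 376.8 = 2803.2 kcal.
Fat: 20% × 2803.2 = 560.64 kcal; carbohydrate: 2242.56 kcal.
Carbohydrate: 2242.56 kcal ÷ 4 kcal/g = 560.64 g.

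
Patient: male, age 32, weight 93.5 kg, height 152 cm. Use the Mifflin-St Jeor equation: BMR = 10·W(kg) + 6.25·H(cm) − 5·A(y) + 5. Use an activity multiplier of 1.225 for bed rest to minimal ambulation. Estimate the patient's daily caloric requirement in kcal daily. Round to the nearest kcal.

2119 kcal daily

Mifflin-St Jeor (male): BMR = 10(93.5) + 6.25(152) − 5(32) + 5 = 935 + 950 − 160 + 5 = 1730 kcal/day.
TEE = BMR × activity factor = 1730 × 1.225 = 2119.25 kcal/day.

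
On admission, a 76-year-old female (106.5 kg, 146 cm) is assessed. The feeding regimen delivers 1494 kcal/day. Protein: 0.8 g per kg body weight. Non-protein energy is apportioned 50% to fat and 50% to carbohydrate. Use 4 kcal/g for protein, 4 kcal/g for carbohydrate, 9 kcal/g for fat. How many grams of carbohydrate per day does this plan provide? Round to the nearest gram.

144 g/day

Protein = 0.8 × 106.5 = 85.2 g → 85.2 × 4 = 340.8 kcal.
Non-protein calories = 1494 − 340.8 = 1153.2 kcal.
Fat: 50% × 1153.2 = 576.6 kcal; carbohydrate: 576.6 kcal.
Carbohydrate: 576.6 kcal ÷ 4 kcal/g = 144.15 g.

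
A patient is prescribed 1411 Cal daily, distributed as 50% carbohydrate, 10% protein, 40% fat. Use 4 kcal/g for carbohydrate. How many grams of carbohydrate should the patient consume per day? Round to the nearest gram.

Carbohydrate energy = 50% × 1411 = 705.5 kcal.
At 4 kcal/g: 705.5 ÷ 4 = 176.375 g.

176 g/day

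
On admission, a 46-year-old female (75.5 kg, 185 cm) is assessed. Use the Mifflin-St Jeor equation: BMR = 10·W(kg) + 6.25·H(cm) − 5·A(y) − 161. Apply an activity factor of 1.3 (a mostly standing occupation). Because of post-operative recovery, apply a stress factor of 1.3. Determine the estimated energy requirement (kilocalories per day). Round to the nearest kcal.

2569 kilocalories per day

Mifflin-St Jeor (female): BMR = 10(75.5) + 6.25(185) − 5(46) − 161 = 755 + 1156.25 − 230 − 161 = 1520.25 kcal/day.
TEE = BMR × activity factor = 1520.25 × 1.3 = 1976.325 kcal/day.
Apply stress factor: 1976.325 × 1.3 = 2569.2225 kcal/day.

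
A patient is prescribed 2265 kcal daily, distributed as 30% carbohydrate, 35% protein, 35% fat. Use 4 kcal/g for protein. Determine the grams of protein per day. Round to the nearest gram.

198 g/day

Protein energy = 35% × 2265 = 792.75 kcal.
At 4 kcal/g: 792.75 ÷ 4 = 198.1875 g.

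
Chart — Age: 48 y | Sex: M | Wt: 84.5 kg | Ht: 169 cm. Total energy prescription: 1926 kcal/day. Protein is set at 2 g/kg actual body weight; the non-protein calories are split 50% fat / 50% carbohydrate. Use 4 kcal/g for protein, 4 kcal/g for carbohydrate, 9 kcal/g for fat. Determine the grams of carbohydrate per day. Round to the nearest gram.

Protein = 2 × 84.5 = 169 g → 169 × 4 = 676 kcal.
Non-protein calories = 1926 − 676 = 1250 kcal.
Fat: 50% × 1250 = 625 kcal; carbohydrate: 625 kcal.
Carbohydrate: 625 kcal ÷ 4 kcal/g = 156.25 g.

156 g/day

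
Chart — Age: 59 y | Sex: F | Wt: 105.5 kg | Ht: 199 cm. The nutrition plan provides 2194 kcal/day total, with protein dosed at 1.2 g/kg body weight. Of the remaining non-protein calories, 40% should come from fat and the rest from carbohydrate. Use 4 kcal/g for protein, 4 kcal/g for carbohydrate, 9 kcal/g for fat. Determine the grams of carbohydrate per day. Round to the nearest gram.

Protein = 1.2 × 105.5 = 126.6 g → 126.6 × 4 = 506.4 kcal.
Non-protein calories = 2194 − 506.4 = 1687.6 kcal.
Fat: 40% × 1687.6 = 675.04 kcal; carbohydrate: 1012.56 kcal.
Carbohydrate: 1012.56 kcal ÷ 4 kcal/g = 253.14 g.

253 g/day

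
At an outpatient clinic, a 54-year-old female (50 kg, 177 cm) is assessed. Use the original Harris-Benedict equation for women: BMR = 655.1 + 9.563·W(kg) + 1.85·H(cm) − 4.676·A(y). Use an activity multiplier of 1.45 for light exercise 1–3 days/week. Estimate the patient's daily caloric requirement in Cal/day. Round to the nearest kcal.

Harris-Benedict: BMR = 655.1 + 9.563(50) + 1.85(177) − 4.676(54) = 1208.196 kcal/day.
TEE = BMR × activity factor = 1208.196 × 1.45 = 1751.8842 kcal/day.

1752 Cal/day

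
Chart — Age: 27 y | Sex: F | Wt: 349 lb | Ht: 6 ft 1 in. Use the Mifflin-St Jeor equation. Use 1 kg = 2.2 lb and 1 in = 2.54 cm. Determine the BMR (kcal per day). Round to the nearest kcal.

2449 kcal per day

Convert to metric: weight = 349 ÷ 2.2 = 158.6364 kg; height = (6×12 + 1) × 2.54 = 73 × 2.54 = 185.42 cm.
Mifflin-St Jeor (female): BMR = 10(158.6364) + 6.25(185.42) − 5(27) − 161 = 1586.3636 + 1158.875 − 135 − 161 = 2449.2386 kcal/day.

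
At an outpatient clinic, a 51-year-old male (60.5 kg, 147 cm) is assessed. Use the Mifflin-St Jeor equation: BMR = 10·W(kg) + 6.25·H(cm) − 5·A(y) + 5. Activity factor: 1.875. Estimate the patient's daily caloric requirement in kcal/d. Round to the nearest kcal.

2388 kcal/d

Mifflin-St Jeor (male): BMR = 10(60.5) + 6.25(147) − 5(51) + 5 = 605 + 918.75 − 255 + 5 = 1273.75 kcal/day.
TEE = BMR × activity factor = 1273.75 × 1.875 = 2388.2813 kcal/day.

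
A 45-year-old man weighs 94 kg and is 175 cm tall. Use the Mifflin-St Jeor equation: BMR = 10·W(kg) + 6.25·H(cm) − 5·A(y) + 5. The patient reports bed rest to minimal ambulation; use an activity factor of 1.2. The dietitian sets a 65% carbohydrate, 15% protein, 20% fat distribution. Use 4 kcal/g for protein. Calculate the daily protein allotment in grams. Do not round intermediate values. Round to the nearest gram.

82 g/day

Mifflin-St Jeor (male): BMR = 10(94) + 6.25(175) − 5(45) + 5 = 940 + 1093.75 − 225 + 5 = 1813.75 kcal/day.
TEE = 1813.75 × 1.2 = 2176.5 kcal/day.
Protein energy = 15% × 2176.5 = 326.475 kcal.
Protein = 326.475 ÷ 4 kcal/g = 81.6188 g.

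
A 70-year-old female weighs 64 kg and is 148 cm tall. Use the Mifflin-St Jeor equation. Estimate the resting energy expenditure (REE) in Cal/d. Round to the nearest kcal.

1054 Cal/d

Mifflin-St Jeor (female): BMR = 10(64) + 6.25(148) − 5(70) − 161 = 640 + 925 − 350 − 161 = 1054 kcal/day.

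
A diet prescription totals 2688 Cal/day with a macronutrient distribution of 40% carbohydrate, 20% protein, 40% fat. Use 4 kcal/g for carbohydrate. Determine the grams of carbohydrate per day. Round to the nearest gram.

269 g/day

Carbohydrate energy = 40% × 2688 = 1075.2 kcal.
At 4 kcal/g: 1075.2 ÷ 4 = 268.8 g.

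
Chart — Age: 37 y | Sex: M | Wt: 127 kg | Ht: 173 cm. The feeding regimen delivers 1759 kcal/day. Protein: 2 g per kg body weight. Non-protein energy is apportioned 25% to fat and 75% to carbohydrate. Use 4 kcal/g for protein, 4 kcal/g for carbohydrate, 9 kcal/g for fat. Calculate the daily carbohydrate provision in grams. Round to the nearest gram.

139 g/day

Protein = 2 × 127 = 254 g → 254 × 4 = 1016 kcal.
Non-protein calories = 1759 − 1016 = 743 kcal.
Fat: 25% × 743 = 185.75 kcal; carbohydrate: 557.25 kcal.
Carbohydrate: 557.25 kcal ÷ 4 kcal/g = 139.3125 g.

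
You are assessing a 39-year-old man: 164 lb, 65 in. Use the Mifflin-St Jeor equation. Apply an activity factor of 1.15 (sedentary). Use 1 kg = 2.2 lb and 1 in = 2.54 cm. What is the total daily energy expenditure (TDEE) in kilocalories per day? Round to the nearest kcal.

1825 kilocalories per day

Convert to metric: weight = 164 ÷ 2.2 = 74.5455 kg; height = 65 × 2.54 = 165.1 cm.
Mifflin-St Jeor (male): BMR = 10(74.5455) + 6.25(165.1) − 5(39) + 5 = 745.4545 + 1031.875 − 195 + 5 = 1587.3295 kcal/day.
TEE = BMR × activity factor = 1587.3295 × 1.15 = 1825.429 kcal/day.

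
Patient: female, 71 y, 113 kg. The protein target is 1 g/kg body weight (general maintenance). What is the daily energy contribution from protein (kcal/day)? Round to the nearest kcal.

Protein = 1 g/kg × 113 kg = 113 g/day.
Protein energy = 113 g × 4 kcal/g = 452 kcal/day.

452 kcal/day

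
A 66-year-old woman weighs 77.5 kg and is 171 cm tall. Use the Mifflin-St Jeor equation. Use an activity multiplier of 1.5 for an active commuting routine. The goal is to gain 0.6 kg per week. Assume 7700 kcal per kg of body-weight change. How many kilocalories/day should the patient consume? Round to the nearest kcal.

Mifflin-St Jeor (female): BMR = 10(77.5) + 6.25(171) − 5(66) − 161 = 775 + 1068.75 − 330 − 161 = 1352.75 kcal/day.
TEE = 1352.75 × 1.5 = 2029.125 kcal/day.
Required daily surplus = 0.6 × 7700 ÷ 7 = 660 kcal/day.
Target intake = 2029.125 + 660 = 2689.125 kcal/day.

2689 kilocalories/day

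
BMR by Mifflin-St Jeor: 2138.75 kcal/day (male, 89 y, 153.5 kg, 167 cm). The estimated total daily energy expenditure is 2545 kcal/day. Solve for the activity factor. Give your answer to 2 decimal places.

Activity factor = TEE ÷ BMR = 2545 ÷ 2138.75 = 1.19.

1.19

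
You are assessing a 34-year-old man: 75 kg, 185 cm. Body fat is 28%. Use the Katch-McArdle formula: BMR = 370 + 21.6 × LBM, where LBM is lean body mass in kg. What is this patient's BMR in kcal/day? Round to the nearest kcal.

LBM = 75 × (1 − 0.28) = 54 kg. Katch-McArdle: BMR = 370 + 21.6 × 54 = 1536.4 kcal/day.

1536 kcal/day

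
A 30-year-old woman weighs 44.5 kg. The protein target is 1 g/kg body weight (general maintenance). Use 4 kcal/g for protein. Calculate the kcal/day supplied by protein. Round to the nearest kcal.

Protein = 1 g/kg × 44.5 kg = 44.5 g/day.
Protein energy = 44.5 g × 4 kcal/g = 178 kcal/day.

178 kcal/day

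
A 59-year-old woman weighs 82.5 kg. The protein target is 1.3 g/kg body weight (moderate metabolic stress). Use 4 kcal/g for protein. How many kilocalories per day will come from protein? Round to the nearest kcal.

Protein = 1.3 g/kg × 82.5 kg = 107.25 g/day.
Protein energy = 107.25 g × 4 kcal/g = 429 kcal/day.

429 kcal/day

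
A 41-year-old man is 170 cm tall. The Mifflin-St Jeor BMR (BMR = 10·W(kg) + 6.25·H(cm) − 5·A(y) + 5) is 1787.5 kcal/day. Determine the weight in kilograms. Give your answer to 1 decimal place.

92.5 kg

1787.5 = 10·W + 6.25(170) − 5(41) + 5
10·W = 1787.5 − 862.5 = 925, so W = 92.5 kg.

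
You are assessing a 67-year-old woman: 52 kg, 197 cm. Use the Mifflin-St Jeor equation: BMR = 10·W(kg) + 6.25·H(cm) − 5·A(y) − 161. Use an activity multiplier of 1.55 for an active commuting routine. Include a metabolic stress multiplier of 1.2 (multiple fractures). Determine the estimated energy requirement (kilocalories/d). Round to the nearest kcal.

Mifflin-St Jeor (female): BMR = 10(52) + 6.25(197) − 5(67) − 161 = 520 + 1231.25 − 335 − 161 = 1255.25 kcal/day.
TEE = BMR × activity factor = 1255.25 × 1.55 = 1945.6375 kcal/day.
Apply stress factor: 1945.6375 × 1.2 = 2334.765 kcal/day.

2335 kilocalories/d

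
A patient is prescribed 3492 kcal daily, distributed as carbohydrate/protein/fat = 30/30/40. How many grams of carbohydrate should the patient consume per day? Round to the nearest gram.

262 g/day

Carbohydrate energy = 30% × 3492 = 1047.6 kcal.
At 4 kcal/g: 1047.6 ÷ 4 = 261.9 g.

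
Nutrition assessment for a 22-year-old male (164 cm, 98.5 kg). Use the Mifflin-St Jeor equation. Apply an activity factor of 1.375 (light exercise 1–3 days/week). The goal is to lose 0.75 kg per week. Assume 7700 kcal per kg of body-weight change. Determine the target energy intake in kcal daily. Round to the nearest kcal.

1794 kcal daily

Mifflin-St Jeor (male): BMR = 10(98.5) + 6.25(164) − 5(22) + 5 = 985 + 1025 − 110 + 5 = 1905 kcal/day.
TEE = 1905 × 1.375 = 2619.375 kcal/day.
Required daily deficit = 0.75 × 7700 ÷ 7 = 825 kcal/day.
Target intake = 2619.375 − 825 = 1794.375 kcal/day.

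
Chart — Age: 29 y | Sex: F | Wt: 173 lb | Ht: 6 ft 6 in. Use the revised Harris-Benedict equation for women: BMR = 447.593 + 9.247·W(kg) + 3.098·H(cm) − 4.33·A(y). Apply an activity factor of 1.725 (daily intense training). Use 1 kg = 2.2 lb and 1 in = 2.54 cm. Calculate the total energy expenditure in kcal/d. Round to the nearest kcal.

Convert to metric: weight = 173 ÷ 2.2 = 78.6364 kg; height = (6×12 + 6) × 2.54 = 78 × 2.54 = 198.12 cm.
Harris-Benedict: BMR = 447.593 + 9.247(78.6364) + 3.098(198.12) − 4.33(29) = 1662.9492 kcal/day.
TEE = BMR × activity factor = 1662.9492 × 1.725 = 2868.5874 kcal/day.

2869 kcal/d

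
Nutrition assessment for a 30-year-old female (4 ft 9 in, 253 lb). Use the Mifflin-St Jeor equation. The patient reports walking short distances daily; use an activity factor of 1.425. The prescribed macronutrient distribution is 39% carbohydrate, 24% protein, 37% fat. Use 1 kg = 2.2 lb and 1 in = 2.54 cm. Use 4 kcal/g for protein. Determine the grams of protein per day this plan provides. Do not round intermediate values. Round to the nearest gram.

Convert to metric: weight = 253 ÷ 2.2 = 115 kg; height = (4×12 + 9) × 2.54 = 57 × 2.54 = 144.78 cm.
Mifflin-St Jeor (female): BMR = 10(115) + 6.25(144.78) − 5(30) − 161 = 1150 + 904.875 − 150 − 161 = 1743.875 kcal/day.
TEE = 1743.875 × 1.425 = 2485.0219 kcal/day.
Protein energy = 24% × 2485.0219 = 596.4053 kcal.
Protein = 596.4053 ÷ 4 kcal/g = 149.1013 g.

149 g/day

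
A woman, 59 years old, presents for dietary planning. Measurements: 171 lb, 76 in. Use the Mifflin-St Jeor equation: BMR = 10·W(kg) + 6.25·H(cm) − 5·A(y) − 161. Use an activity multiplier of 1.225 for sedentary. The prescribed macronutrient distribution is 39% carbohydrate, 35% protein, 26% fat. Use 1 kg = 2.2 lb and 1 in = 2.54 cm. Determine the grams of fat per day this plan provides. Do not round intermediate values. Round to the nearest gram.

Convert to metric: weight = 171 ÷ 2.2 = 77.7273 kg; height = 76 × 2.54 = 193.04 cm.
Mifflin-St Jeor (female): BMR = 10(77.7273) + 6.25(193.04) − 5(59) − 161 = 777.2727 + 1206.5 − 295 − 161 = 1527.7727 kcal/day.
TEE = 1527.7727 × 1.225 = 1871.5216 kcal/day.
Fat energy = 26% × 1871.5216 = 486.5956 kcal.
Fat = 486.5956 ÷ 9 kcal/g = 54.0662 g.

54 g/day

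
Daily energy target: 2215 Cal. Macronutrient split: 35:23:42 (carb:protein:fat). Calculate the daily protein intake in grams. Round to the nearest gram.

Protein energy = 23% × 2215 = 509.45 kcal.
At 4 kcal/g: 509.45 ÷ 4 = 127.3625 g.

127 g/day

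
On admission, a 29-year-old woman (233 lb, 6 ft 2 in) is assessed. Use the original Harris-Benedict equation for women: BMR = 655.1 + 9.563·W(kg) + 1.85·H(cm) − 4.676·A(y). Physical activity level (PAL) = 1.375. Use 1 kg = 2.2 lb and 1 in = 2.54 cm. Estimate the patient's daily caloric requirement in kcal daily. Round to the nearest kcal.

2585 kcal daily

Convert to metric: weight = 233 ÷ 2.2 = 105.9091 kg; height = (6×12 + 2) × 2.54 = 74 × 2.54 = 187.96 cm.
Harris-Benedict: BMR = 655.1 + 9.563(105.9091) + 1.85(187.96) − 4.676(29) = 1880.0306 kcal/day.
TEE = BMR × activity factor = 1880.0306 × 1.375 = 2585.0421 kcal/day.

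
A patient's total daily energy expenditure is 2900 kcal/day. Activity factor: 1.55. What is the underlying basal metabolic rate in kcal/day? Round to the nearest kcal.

1871 kcal/day

BMR = TEE ÷ activity factor = 2900 ÷ 1.55 = 1870.9677 kcal/day.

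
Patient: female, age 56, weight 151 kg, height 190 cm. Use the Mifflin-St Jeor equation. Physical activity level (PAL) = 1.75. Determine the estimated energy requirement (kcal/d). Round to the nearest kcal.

Mifflin-St Jeor (female): BMR = 10(151) + 6.25(190) − 5(56) − 161 = 1510 + 1187.5 − 280 − 161 = 2256.5 kcal/day.
TEE = BMR × activity factor = 2256.5 × 1.75 = 3948.875 kcal/day.

3949 kcal/d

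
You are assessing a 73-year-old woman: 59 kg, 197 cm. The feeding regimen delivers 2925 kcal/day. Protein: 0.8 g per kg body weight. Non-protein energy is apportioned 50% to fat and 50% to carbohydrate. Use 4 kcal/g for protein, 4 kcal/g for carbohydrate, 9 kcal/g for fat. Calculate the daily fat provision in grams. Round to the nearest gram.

152 g/day

Protein = 0.8 × 59 = 47.2 g → 47.2 × 4 = 188.8 kcal.
Non-protein calories = 2925 − 188.8 = 2736.2 kcal.
Fat: 50% × 2736.2 = 1368.1 kcal; carbohydrate: 1368.1 kcal.
Fat: 1368.1 kcal ÷ 9 kcal/g = 152.0111 g.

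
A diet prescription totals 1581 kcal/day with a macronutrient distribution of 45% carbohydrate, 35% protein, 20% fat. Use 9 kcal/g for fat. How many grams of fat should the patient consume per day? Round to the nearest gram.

35 g/day

Fat energy = 20% × 1581 = 316.2 kcal.
At 9 kcal/g: 316.2 ÷ 9 = 35.1333 g.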